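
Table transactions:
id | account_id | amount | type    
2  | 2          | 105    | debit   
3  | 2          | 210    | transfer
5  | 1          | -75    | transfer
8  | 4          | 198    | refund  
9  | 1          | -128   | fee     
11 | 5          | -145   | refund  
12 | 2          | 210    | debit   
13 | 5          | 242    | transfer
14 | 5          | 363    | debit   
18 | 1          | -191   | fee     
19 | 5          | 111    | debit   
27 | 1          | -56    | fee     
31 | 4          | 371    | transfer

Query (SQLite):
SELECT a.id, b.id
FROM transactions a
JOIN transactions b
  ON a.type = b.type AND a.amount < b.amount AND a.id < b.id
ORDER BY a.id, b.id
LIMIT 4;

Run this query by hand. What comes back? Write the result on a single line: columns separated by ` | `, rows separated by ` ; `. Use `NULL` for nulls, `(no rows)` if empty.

2 | 12 ; 2 | 14 ; 2 | 19 ; 3 | 13

Pairs (a,b) with same type, a.amount < b.amount, a.id < b.id.
type groups: debit:{2,12,14,19} fee:{9,18,27} refund:{8,11} transfer:{3,5,13,31}
Ordered by (a.id, b.id); first 4.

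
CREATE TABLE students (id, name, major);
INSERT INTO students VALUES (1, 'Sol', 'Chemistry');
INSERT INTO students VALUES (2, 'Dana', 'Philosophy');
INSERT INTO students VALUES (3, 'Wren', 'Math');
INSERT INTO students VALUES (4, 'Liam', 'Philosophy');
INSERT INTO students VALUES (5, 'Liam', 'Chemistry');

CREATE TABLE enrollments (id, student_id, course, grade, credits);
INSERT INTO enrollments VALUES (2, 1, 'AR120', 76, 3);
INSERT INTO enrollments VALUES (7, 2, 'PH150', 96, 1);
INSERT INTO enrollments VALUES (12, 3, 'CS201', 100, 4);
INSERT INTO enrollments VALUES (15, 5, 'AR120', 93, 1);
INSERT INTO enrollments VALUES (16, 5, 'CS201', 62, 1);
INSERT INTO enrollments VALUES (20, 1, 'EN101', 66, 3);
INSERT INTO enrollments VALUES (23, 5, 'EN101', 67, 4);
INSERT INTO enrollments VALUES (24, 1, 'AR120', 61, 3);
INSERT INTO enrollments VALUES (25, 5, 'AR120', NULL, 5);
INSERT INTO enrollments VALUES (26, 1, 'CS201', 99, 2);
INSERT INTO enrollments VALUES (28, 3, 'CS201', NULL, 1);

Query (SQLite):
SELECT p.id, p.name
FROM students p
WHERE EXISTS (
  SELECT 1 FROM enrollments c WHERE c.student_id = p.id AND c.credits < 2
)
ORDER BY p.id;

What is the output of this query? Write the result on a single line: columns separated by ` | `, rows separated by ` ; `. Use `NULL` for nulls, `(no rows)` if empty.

For each students row, check whether any enrollments with matching student_id has credits < 2.
Keep rows where that is true.

2 | Dana ; 3 | Wren ; 5 | Liam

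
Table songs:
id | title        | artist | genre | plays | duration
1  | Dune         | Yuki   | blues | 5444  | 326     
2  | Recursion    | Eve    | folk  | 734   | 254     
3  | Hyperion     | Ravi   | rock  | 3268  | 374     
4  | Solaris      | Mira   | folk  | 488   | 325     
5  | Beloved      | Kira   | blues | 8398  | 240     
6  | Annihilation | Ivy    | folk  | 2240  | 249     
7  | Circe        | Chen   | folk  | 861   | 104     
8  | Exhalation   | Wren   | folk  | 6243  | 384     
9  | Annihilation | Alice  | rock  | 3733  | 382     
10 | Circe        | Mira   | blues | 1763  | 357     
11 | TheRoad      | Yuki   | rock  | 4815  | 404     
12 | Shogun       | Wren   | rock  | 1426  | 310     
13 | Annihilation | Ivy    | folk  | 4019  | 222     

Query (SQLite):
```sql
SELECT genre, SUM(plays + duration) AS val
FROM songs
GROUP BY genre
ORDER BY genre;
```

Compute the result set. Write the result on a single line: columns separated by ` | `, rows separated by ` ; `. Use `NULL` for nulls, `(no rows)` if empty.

blues | 16528 ; folk | 16123 ; rock | 14712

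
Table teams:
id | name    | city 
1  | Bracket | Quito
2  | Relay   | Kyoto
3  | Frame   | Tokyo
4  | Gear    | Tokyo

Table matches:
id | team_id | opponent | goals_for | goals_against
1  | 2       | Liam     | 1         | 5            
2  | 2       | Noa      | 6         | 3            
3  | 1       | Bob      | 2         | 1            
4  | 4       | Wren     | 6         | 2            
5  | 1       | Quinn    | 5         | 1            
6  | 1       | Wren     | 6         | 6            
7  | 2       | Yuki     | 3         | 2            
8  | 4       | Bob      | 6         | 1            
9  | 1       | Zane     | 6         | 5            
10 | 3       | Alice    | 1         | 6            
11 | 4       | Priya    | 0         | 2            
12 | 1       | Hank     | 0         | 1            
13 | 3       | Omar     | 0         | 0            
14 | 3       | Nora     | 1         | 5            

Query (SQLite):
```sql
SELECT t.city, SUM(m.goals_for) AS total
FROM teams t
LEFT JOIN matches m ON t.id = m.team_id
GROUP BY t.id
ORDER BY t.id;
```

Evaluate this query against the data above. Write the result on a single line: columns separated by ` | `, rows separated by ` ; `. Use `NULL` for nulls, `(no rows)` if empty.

LEFT JOIN keeps every teams row; unmatched ones get NULL for matches columns.
Group by teams.id and compute SUM(m.goals_for). SUM over an all-NULL group is NULL.
  1: ids {3, 5, 6, 9, 12} → SUM(m.goals_for)=19
  2: ids {1, 2, 7} → SUM(m.goals_for)=10
  3: ids {10, 13, 14} → SUM(m.goals_for)=2
  4: ids {4, 8, 11} → SUM(m.goals_for)=12

Quito | 19 ; Kyoto | 10 ; Tokyo | 2 ; Tokyo | 12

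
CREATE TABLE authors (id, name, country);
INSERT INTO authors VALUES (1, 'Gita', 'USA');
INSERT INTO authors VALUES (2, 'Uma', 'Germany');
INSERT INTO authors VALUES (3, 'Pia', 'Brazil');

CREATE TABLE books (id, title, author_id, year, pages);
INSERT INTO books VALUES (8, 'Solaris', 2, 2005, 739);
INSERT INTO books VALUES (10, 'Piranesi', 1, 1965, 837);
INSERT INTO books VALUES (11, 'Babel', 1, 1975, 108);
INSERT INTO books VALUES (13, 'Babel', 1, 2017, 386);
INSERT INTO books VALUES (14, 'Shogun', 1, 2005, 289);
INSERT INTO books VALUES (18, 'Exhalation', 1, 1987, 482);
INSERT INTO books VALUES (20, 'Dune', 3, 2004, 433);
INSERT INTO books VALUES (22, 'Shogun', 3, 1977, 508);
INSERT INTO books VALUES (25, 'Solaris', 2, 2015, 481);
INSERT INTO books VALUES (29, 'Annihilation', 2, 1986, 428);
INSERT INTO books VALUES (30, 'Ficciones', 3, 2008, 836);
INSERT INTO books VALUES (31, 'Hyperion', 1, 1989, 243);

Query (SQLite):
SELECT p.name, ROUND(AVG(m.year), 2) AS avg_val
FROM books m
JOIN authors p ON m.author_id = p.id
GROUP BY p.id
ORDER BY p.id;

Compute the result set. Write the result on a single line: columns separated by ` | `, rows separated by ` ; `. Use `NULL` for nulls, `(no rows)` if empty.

Join each books row to its authors via author_id.
Group joined rows by authors.id; compute ROUND(AVG(m.year), 2) per group.
  1: ids {10, 11, 13, 14, 18, 31} → ROUND(AVG(m.year), 2)=1989.67
  2: ids {8, 25, 29} → ROUND(AVG(m.year), 2)=2002
  3: ids {20, 22, 30} → ROUND(AVG(m.year), 2)=1996.33

Gita | 1989.67 ; Uma | 2002 ; Pia | 1996.33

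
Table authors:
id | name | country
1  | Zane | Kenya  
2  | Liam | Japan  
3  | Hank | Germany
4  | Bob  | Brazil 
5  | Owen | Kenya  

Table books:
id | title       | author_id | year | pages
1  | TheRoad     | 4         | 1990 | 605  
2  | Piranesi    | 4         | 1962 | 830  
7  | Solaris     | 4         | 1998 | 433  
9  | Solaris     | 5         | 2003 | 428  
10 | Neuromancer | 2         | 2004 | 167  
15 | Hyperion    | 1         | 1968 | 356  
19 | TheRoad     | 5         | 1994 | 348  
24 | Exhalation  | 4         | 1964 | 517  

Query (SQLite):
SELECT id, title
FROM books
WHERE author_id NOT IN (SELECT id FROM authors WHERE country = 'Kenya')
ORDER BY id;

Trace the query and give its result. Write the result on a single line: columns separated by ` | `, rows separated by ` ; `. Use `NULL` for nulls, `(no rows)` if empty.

1 | TheRoad ; 2 | Piranesi ; 7 | Solaris ; 10 | Neuromancer ; 24 | Exhalation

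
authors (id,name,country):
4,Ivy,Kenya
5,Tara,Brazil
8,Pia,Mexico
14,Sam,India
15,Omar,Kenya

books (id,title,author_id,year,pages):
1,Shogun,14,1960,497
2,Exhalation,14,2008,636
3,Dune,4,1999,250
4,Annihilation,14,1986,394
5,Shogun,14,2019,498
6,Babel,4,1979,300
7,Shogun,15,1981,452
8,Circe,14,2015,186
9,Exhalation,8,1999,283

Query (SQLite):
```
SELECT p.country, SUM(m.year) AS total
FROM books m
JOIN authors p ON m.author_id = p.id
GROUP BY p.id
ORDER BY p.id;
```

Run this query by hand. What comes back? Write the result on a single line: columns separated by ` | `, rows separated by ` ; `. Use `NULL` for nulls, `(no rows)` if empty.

Kenya | 3978 ; Mexico | 1999 ; India | 9988 ; Kenya | 1981

Join each books row to its authors via author_id.
Group joined rows by authors.id; compute SUM(m.year) per group.
  4: ids {3, 6} → SUM(m.year)=3978
  8: ids {9} → SUM(m.year)=1999
  14: ids {1, 2, 4, 5, 8} → SUM(m.year)=9988
  15: ids {7} → SUM(m.year)=1981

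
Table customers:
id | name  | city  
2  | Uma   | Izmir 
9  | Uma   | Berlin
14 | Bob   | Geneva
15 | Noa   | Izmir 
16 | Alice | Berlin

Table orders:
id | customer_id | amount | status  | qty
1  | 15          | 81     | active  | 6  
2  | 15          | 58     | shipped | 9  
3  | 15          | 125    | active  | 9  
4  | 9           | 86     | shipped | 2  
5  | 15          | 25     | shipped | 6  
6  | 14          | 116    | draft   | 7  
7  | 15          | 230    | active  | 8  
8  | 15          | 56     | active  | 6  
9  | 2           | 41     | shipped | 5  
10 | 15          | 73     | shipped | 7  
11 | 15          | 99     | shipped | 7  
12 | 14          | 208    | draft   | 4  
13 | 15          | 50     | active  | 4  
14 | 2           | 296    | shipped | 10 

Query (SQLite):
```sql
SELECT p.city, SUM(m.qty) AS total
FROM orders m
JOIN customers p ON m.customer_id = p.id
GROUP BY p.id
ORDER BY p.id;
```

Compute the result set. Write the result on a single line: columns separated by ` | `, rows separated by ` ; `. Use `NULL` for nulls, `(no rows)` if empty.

Izmir | 15 ; Berlin | 2 ; Geneva | 11 ; Izmir | 62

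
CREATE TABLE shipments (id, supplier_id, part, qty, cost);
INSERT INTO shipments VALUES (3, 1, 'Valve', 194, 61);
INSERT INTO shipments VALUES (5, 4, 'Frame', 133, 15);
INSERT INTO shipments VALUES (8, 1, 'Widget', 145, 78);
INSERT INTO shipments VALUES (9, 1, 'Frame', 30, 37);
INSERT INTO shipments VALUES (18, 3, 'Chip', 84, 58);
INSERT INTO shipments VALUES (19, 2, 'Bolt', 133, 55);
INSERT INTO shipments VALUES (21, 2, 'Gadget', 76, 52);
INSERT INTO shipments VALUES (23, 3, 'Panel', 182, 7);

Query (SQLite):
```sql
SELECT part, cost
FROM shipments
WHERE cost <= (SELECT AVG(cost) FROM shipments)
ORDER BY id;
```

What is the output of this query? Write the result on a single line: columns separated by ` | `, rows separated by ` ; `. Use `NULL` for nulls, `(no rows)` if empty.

Scalar subquery: AVG(cost) over all shipments rows = 45.375.
Keep rows where cost <= that value.

Frame | 15 ; Frame | 37 ; Panel | 7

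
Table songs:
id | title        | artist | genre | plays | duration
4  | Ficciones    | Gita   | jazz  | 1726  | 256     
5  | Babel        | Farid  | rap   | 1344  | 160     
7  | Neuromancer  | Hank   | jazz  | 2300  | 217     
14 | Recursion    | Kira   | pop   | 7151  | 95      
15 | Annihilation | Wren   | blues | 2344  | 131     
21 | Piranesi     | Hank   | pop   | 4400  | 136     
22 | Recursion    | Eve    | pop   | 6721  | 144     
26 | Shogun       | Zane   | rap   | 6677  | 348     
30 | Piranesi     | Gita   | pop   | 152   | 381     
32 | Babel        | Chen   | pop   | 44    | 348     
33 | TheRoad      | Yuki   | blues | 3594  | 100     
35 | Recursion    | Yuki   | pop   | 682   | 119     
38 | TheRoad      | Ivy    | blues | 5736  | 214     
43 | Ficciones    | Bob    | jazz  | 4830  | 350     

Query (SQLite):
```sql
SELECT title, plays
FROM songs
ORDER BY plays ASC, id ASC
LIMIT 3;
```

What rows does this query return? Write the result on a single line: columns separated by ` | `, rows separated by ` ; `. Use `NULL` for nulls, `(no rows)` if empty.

Babel | 44 ; Piranesi | 152 ; Recursion | 682

Sort by plays asc, tiebreak id asc: (44, id=32), (152, id=30), (682, id=35), (1344, id=5), (1726, id=4), (2300, id=7) …. Take first 3.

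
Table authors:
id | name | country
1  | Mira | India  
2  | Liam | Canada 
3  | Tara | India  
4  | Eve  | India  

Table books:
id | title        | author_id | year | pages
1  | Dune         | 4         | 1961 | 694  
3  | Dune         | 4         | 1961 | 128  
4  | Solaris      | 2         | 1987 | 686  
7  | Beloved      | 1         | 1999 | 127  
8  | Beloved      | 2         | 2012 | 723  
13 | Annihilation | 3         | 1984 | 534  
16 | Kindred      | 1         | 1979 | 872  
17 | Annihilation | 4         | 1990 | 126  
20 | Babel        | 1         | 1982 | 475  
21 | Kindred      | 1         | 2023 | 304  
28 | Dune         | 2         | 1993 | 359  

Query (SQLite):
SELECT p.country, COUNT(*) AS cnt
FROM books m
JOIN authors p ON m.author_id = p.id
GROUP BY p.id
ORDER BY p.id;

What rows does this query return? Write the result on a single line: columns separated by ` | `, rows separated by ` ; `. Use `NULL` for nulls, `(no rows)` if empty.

India | 4 ; Canada | 3 ; India | 1 ; India | 3

Join each books row to its authors via author_id.
Group joined rows by authors.id; compute COUNT(*) per group.
  1: ids {7, 16, 20, 21} → COUNT(*)=4
  2: ids {4, 8, 28} → COUNT(*)=3
  3: ids {13} → COUNT(*)=1
  4: ids {1, 3, 17} → COUNT(*)=3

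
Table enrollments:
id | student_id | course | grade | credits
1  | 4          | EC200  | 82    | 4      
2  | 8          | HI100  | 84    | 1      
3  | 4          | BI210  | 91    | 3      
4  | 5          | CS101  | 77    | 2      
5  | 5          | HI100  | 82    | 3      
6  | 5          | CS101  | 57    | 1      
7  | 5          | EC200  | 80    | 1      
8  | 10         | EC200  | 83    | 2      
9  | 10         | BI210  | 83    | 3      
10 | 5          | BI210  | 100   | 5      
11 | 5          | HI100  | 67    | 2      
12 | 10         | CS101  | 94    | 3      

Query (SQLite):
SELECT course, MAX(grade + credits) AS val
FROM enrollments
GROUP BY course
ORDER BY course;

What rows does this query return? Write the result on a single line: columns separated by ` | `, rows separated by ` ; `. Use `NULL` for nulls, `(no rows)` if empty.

BI210 | 105 ; CS101 | 97 ; EC200 | 86 ; HI100 | 85

For each row compute grade + credits.
Group by course; take MAX of the expression per group.
  BI210: ids {3, 9, 10} → MAX(grade + credits)=105
  CS101: ids {4, 6, 12} → MAX(grade + credits)=97
  EC200: ids {1, 7, 8} → MAX(grade + credits)=86
  HI100: ids {2, 5, 11} → MAX(grade + credits)=85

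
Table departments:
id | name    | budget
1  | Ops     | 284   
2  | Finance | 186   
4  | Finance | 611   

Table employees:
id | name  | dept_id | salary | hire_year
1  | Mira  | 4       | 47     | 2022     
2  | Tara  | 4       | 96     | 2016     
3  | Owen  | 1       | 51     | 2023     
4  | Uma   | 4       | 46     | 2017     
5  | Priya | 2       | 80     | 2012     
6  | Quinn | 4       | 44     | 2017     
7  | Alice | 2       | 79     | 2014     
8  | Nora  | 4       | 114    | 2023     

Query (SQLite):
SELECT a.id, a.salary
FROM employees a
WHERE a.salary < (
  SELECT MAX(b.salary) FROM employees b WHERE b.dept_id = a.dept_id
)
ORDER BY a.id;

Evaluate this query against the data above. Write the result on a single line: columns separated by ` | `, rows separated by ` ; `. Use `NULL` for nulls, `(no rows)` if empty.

For each employees row a, compute MAX(salary) over rows sharing a.dept_id.
Keep row a if a.salary < that per-group MAX.
  dept_id=1: MAX(salary) = 51
  dept_id=2: MAX(salary) = 80
  dept_id=4: MAX(salary) = 114

1 | 47 ; 2 | 96 ; 4 | 46 ; 6 | 44 ; 7 | 79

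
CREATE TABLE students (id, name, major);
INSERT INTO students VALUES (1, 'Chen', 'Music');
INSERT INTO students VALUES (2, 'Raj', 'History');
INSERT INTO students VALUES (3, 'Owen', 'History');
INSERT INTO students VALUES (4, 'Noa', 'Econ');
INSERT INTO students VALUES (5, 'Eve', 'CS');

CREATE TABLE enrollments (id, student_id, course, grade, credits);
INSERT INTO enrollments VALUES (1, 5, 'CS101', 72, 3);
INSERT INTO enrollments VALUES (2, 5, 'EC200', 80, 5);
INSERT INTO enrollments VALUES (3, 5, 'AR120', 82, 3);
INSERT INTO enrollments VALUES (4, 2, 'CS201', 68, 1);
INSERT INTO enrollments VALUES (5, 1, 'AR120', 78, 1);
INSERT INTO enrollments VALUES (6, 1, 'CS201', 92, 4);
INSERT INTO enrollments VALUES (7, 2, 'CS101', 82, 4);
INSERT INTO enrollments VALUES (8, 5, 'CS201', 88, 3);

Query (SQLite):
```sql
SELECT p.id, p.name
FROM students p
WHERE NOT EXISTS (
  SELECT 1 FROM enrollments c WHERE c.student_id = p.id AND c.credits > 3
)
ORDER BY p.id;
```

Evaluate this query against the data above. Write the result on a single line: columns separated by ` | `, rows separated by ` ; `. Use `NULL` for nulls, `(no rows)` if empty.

3 | Owen ; 4 | Noa

For each students row, check whether any enrollments with matching student_id has credits > 3.
Keep rows where that is false.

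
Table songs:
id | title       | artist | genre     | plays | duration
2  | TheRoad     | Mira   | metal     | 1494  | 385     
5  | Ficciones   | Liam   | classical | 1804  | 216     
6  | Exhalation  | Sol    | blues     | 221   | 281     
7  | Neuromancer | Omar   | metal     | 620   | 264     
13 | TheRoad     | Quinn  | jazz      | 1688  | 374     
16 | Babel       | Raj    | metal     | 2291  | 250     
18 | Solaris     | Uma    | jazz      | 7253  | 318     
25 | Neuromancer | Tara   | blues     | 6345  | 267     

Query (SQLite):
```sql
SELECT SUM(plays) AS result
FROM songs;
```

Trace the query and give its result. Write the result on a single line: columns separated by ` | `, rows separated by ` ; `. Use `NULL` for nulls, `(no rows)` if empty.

21716

All plays values: [1494, 1804, 221, 620, 1688, 2291, 7253, 6345].
SUM of non-NULL values = 21716.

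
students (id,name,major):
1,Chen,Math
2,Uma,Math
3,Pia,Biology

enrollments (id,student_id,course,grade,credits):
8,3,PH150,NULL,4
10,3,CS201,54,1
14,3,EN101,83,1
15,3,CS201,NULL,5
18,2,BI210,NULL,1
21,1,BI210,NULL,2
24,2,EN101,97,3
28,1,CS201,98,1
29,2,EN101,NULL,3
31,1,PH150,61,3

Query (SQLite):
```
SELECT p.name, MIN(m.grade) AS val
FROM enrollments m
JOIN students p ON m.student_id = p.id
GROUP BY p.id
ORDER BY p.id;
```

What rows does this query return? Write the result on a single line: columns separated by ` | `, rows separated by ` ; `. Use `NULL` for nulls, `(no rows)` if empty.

Join each enrollments row to its students via student_id.
Group joined rows by students.id; compute MIN(m.grade) per group.
  1: ids {21, 28, 31} → MIN(m.grade)=61
  2: ids {18, 24, 29} → MIN(m.grade)=97
  3: ids {8, 10, 14, 15} → MIN(m.grade)=54

Chen | 61 ; Uma | 97 ; Pia | 54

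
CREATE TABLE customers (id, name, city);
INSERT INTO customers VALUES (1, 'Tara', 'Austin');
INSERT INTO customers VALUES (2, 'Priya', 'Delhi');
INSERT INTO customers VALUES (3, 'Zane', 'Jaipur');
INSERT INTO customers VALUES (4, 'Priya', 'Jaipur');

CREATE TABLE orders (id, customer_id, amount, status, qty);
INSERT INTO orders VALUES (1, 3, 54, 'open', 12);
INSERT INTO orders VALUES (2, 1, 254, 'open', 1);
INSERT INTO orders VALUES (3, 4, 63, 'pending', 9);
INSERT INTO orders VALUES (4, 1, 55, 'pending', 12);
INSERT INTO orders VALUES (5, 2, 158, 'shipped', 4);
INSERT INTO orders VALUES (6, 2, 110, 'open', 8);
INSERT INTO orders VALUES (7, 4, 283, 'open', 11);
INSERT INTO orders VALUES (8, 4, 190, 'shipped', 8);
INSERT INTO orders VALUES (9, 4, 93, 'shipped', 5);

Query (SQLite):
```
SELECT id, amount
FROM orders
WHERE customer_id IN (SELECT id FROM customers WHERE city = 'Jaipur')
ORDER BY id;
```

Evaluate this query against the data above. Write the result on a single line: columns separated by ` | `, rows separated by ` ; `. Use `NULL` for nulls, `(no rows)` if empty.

1 | 54 ; 3 | 63 ; 7 | 283 ; 8 | 190 ; 9 | 93

Inner query: customers.id where city = 'Jaipur'.
Outer: keep orders rows whose customer_id is in that set.
Inner query → {3, 4}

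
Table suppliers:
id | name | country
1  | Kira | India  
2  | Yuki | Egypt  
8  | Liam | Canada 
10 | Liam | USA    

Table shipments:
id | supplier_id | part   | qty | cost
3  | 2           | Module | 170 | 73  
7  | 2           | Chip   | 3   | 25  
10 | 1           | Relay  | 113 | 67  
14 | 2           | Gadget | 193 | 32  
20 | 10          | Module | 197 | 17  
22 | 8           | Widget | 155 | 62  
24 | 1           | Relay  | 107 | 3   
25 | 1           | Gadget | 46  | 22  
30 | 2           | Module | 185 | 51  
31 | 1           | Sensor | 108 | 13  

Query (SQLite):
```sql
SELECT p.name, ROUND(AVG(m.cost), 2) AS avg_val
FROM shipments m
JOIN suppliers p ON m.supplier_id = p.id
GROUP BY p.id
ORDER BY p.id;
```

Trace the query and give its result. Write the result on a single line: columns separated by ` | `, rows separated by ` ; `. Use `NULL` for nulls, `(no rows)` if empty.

Join each shipments row to its suppliers via supplier_id.
Group joined rows by suppliers.id; compute ROUND(AVG(m.cost), 2) per group.
  1: ids {10, 24, 25, 31} → ROUND(AVG(m.cost), 2)=26.25
  2: ids {3, 7, 14, 30} → ROUND(AVG(m.cost), 2)=45.25
  8: ids {22} → ROUND(AVG(m.cost), 2)=62
  10: ids {20} → ROUND(AVG(m.cost), 2)=17

Kira | 26.25 ; Yuki | 45.25 ; Liam | 62 ; Liam | 17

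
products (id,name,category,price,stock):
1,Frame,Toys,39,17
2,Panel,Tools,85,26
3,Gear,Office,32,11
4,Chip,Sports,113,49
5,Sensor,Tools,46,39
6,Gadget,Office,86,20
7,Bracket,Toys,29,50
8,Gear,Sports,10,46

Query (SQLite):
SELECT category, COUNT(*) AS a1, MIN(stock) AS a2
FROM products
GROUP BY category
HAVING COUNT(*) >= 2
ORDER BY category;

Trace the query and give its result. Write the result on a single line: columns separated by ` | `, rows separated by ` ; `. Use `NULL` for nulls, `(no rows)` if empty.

Office | 2 | 11 ; Sports | 2 | 46 ; Tools | 2 | 26 ; Toys | 2 | 17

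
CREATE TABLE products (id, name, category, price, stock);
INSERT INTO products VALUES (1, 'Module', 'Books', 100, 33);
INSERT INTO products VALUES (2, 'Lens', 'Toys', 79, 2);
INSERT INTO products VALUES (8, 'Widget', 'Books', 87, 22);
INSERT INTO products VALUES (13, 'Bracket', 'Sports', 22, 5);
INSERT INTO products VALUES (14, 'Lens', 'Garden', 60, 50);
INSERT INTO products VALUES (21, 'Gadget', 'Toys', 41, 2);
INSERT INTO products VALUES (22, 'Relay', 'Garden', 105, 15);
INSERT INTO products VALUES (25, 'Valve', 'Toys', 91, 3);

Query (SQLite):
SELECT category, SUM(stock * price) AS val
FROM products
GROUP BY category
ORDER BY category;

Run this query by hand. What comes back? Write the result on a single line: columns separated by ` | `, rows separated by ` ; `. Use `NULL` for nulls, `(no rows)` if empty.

Books | 5214 ; Garden | 4575 ; Sports | 110 ; Toys | 513

For each row compute stock * price.
Group by category; take SUM of the expression per group.
  Books: ids {1, 8} → SUM(stock * price)=5214
  Garden: ids {14, 22} → SUM(stock * price)=4575
  Sports: ids {13} → SUM(stock * price)=110
  Toys: ids {2, 21, 25} → SUM(stock * price)=513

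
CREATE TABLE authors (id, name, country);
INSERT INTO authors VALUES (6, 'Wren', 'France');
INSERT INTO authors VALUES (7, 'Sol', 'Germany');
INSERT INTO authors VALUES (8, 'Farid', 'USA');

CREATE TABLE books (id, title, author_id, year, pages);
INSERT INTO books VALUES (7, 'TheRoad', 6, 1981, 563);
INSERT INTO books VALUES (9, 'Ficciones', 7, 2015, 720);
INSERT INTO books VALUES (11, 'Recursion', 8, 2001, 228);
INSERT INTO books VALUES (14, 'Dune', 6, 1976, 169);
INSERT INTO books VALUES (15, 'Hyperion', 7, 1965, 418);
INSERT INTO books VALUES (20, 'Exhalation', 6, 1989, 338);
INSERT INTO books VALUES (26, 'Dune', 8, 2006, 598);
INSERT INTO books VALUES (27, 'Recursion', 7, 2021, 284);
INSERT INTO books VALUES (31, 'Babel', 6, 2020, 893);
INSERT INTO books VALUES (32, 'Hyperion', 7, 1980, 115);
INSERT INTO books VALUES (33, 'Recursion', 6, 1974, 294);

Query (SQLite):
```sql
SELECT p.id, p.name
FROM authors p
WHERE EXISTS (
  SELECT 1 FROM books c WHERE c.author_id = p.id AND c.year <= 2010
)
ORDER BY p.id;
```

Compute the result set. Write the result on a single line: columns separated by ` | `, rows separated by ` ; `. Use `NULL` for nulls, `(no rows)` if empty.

6 | Wren ; 7 | Sol ; 8 | Farid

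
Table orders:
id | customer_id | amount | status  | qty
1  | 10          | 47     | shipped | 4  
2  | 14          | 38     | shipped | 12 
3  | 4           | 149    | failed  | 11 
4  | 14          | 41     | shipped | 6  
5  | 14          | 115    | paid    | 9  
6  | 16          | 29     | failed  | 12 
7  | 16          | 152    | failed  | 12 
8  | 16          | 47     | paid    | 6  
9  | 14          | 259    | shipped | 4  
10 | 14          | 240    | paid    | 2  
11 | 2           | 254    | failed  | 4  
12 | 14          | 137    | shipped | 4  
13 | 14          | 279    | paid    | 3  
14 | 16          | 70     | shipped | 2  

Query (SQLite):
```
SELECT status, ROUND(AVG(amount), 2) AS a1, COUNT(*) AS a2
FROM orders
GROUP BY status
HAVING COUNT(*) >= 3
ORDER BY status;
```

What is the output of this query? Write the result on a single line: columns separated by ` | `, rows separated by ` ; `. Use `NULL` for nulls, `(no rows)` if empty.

Group orders by status.
Per group compute: ROUND(AVG(amount), 2), COUNT(*).
HAVING: drop groups with fewer than 3 rows.
  failed: ids {3, 6, 7, 11} → ROUND(AVG(amount), 2)=146, COUNT(*)=4
  paid: ids {5, 8, 10, 13} → ROUND(AVG(amount), 2)=170.25, COUNT(*)=4
  shipped: ids {1, 2, 4, 9, 12, 14} → ROUND(AVG(amount), 2)=98.67, COUNT(*)=6

failed | 146 | 4 ; paid | 170.25 | 4 ; shipped | 98.67 | 6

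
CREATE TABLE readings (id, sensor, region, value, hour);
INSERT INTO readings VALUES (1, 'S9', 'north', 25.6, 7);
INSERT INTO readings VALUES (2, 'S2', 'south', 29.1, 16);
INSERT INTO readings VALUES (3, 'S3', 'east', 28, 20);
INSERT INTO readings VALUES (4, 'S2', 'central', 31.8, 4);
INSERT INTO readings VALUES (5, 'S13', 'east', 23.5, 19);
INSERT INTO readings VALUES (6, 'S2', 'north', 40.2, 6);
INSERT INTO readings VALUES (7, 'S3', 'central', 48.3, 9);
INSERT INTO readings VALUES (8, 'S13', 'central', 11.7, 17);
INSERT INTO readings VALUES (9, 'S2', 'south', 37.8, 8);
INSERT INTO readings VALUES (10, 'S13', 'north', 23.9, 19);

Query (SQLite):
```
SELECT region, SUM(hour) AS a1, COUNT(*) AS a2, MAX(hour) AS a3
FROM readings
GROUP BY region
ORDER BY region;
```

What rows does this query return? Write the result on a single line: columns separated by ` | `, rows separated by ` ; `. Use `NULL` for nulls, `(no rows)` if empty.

central | 30 | 3 | 17 ; east | 39 | 2 | 20 ; north | 32 | 3 | 19 ; south | 24 | 2 | 16

Group readings by region.
Per group compute: SUM(hour), COUNT(*), MAX(hour).
  central: ids {4, 7, 8} → SUM(hour)=30, COUNT(*)=3, MAX(hour)=17
  east: ids {3, 5} → SUM(hour)=39, COUNT(*)=2, MAX(hour)=20
  north: ids {1, 6, 10} → SUM(hour)=32, COUNT(*)=3, MAX(hour)=19
  south: ids {2, 9} → SUM(hour)=24, COUNT(*)=2, MAX(hour)=16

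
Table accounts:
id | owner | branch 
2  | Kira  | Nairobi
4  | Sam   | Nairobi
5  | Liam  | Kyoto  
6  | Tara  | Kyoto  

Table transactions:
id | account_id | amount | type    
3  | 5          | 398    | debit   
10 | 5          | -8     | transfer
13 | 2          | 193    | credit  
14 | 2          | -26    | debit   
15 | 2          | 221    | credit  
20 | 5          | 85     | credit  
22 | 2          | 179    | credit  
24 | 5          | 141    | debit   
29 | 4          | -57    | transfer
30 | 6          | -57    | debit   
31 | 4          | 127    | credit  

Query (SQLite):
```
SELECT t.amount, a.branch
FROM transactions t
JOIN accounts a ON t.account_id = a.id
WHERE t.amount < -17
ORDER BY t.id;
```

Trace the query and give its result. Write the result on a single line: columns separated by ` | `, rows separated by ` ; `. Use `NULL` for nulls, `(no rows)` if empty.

-26 | Nairobi ; -57 | Nairobi ; -57 | Kyoto

Each transactions row matches the accounts row where account_id = accounts.id.
Then keep rows with t.amount < -17.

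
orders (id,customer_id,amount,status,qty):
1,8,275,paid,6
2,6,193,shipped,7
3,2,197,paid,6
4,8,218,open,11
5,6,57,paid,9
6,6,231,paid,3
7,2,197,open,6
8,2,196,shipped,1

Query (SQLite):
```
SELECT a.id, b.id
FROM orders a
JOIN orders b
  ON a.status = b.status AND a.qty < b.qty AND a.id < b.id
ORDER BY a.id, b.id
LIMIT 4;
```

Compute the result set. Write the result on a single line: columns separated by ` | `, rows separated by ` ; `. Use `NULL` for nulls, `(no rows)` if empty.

1 | 5 ; 3 | 5

Pairs (a,b) with same status, a.qty < b.qty, a.id < b.id.
status groups: open:{4,7} paid:{1,3,5,6} shipped:{2,8}
Ordered by (a.id, b.id); first 4.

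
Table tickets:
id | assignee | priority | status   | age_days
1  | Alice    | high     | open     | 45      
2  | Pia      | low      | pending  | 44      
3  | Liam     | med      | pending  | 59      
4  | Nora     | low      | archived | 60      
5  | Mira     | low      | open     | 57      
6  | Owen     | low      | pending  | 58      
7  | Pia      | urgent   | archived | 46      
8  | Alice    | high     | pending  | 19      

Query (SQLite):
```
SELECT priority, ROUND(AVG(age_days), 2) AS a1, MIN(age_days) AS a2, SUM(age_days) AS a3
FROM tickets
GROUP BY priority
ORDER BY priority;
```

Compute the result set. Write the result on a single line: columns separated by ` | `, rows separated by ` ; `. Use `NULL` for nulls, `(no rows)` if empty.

Group tickets by priority.
Per group compute: ROUND(AVG(age_days), 2), MIN(age_days), SUM(age_days).
  high: ids {1, 8} → ROUND(AVG(age_days), 2)=32, MIN(age_days)=19, SUM(age_days)=64
  low: ids {2, 4, 5, 6} → ROUND(AVG(age_days), 2)=54.75, MIN(age_days)=44, SUM(age_days)=219
  med: ids {3} → ROUND(AVG(age_days), 2)=59, MIN(age_days)=59, SUM(age_days)=59
  urgent: ids {7} → ROUND(AVG(age_days), 2)=46, MIN(age_days)=46, SUM(age_days)=46

high | 32 | 19 | 64 ; low | 54.75 | 44 | 219 ; med | 59 | 59 | 59 ; urgent | 46 | 46 | 46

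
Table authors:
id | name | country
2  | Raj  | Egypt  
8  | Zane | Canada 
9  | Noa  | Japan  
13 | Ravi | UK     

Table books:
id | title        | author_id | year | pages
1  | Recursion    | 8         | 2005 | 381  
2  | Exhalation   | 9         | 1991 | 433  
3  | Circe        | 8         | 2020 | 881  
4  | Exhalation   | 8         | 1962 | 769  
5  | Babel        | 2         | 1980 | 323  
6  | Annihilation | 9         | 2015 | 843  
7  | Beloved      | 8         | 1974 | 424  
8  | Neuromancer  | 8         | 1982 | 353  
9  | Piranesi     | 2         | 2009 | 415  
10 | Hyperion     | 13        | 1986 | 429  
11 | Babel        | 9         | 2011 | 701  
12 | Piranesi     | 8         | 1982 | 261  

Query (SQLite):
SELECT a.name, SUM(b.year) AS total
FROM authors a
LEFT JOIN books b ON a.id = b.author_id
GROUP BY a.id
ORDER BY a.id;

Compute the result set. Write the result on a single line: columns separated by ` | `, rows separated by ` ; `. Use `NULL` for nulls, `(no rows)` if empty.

Raj | 3989 ; Zane | 11925 ; Noa | 6017 ; Ravi | 1986

LEFT JOIN keeps every authors row; unmatched ones get NULL for books columns.
Group by authors.id and compute SUM(b.year). SUM over an all-NULL group is NULL.
  2: ids {5, 9} → SUM(b.year)=3989
  8: ids {1, 3, 4, 7, 8, 12} → SUM(b.year)=11925
  9: ids {2, 6, 11} → SUM(b.year)=6017
  13: ids {10} → SUM(b.year)=1986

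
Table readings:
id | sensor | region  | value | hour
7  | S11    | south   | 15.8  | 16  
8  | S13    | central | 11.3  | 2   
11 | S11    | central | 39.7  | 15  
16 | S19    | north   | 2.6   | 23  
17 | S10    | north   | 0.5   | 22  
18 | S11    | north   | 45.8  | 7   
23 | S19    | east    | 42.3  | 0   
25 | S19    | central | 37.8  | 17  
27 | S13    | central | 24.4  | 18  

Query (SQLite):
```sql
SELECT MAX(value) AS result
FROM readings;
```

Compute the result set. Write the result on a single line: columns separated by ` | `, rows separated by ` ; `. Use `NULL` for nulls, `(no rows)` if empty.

45.8

All value values: [15.8, 11.3, 39.7, 2.6, 0.5, 45.8, 42.3, 37.8, 24.4].
MAX of non-NULL values = 45.8.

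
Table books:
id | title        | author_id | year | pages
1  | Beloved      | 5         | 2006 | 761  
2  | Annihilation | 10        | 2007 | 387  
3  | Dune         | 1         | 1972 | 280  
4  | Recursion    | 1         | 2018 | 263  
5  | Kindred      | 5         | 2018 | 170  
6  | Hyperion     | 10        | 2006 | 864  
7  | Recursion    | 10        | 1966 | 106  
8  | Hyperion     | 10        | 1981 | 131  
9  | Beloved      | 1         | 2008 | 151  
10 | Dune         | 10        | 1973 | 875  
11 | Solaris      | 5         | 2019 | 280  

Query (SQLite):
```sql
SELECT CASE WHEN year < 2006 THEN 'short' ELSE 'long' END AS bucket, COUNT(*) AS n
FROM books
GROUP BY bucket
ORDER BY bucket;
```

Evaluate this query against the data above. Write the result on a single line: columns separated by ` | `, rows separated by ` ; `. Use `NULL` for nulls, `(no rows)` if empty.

long | 7 ; short | 4

Bucket rows by year < 2006 → 'short' else 'long'; count each bucket.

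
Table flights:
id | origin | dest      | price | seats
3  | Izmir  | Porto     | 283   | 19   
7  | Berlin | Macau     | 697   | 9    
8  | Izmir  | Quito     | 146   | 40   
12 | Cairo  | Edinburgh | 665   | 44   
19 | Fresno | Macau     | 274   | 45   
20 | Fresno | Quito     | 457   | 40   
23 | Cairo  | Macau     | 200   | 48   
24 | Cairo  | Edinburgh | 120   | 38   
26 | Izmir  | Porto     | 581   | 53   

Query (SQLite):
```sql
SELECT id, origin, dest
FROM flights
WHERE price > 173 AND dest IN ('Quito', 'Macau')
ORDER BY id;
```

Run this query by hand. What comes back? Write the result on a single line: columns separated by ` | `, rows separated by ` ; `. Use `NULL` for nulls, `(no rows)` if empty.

price > 173: ids {3, 7, 12, 19, 20, 23, 26}
dest IN ('Quito', 'Macau'): ids {7, 8, 19, 20, 23}
Combine with AND.

7 | Berlin | Macau ; 19 | Fresno | Macau ; 20 | Fresno | Quito ; 23 | Cairo | Macau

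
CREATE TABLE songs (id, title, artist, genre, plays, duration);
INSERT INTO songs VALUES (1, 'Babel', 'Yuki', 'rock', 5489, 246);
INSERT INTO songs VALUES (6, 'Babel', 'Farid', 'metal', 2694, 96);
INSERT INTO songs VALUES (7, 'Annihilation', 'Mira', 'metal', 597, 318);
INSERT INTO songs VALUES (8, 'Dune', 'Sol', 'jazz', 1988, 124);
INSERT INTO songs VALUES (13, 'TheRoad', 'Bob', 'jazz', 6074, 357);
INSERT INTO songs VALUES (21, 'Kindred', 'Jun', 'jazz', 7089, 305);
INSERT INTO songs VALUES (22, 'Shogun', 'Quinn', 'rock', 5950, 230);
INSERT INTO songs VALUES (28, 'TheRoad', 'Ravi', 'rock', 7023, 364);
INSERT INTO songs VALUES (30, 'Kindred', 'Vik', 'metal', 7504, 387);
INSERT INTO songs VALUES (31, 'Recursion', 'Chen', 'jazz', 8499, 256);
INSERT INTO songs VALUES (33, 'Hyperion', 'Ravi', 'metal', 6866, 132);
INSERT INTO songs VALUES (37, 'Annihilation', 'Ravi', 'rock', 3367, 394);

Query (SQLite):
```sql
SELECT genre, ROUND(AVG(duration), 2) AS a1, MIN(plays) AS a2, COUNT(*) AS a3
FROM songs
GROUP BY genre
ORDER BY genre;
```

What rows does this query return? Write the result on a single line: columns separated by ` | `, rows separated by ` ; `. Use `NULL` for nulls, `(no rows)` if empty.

Group songs by genre.
Per group compute: ROUND(AVG(duration), 2), MIN(plays), COUNT(*).
  jazz: ids {8, 13, 21, 31} → ROUND(AVG(duration), 2)=260.5, MIN(plays)=1988, COUNT(*)=4
  metal: ids {6, 7, 30, 33} → ROUND(AVG(duration), 2)=233.25, MIN(plays)=597, COUNT(*)=4
  rock: ids {1, 22, 28, 37} → ROUND(AVG(duration), 2)=308.5, MIN(plays)=3367, COUNT(*)=4

jazz | 260.5 | 1988 | 4 ; metal | 233.25 | 597 | 4 ; rock | 308.5 | 3367 | 4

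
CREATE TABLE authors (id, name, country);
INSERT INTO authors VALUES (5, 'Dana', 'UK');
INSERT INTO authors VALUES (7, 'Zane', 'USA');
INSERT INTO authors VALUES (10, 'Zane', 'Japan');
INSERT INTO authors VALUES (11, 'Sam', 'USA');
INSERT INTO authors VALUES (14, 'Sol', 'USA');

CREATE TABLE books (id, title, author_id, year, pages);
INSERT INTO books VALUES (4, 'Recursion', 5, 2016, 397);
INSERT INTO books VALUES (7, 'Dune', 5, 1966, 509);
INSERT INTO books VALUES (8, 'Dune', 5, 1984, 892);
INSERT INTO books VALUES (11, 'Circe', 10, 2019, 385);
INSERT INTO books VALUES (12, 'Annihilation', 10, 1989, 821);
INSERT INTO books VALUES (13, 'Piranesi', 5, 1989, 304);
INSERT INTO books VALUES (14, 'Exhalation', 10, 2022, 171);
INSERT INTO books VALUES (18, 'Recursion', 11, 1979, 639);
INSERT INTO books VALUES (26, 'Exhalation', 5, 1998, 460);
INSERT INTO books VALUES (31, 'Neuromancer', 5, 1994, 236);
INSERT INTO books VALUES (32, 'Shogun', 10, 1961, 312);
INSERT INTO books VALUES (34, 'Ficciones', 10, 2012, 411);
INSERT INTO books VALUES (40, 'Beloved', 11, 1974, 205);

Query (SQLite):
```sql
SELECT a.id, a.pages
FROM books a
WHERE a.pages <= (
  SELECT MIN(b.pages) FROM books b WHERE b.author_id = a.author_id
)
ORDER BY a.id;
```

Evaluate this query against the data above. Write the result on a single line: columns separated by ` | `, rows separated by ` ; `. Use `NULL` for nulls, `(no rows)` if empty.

For each books row a, compute MIN(pages) over rows sharing a.author_id.
Keep row a if a.pages <= that per-group MIN.
  author_id=5: MIN(pages) = 236
  author_id=10: MIN(pages) = 171
  author_id=11: MIN(pages) = 205

14 | 171 ; 31 | 236 ; 40 | 205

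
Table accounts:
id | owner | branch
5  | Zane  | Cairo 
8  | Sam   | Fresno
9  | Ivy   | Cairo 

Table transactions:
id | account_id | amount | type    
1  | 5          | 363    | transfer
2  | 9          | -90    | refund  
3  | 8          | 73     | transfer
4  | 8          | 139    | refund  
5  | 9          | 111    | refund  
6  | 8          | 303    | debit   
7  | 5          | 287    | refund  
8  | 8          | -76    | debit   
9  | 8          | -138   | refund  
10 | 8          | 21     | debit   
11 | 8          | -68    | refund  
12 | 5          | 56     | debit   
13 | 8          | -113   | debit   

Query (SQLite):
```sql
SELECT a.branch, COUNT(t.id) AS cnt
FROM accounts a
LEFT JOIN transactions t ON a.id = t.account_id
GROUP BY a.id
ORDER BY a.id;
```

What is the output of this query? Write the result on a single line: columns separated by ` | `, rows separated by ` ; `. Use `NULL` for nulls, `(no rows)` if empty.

Cairo | 3 ; Fresno | 8 ; Cairo | 2

LEFT JOIN keeps every accounts row; unmatched ones get NULL for transactions columns.
Group by accounts.id and compute COUNT(t.id). COUNT(col) of an all-NULL group is 0.
  5: ids {1, 7, 12} → COUNT(t.id)=3
  8: ids {3, 4, 6, 8, 9, 10, 11, 13} → COUNT(t.id)=8
  9: ids {2, 5} → COUNT(t.id)=2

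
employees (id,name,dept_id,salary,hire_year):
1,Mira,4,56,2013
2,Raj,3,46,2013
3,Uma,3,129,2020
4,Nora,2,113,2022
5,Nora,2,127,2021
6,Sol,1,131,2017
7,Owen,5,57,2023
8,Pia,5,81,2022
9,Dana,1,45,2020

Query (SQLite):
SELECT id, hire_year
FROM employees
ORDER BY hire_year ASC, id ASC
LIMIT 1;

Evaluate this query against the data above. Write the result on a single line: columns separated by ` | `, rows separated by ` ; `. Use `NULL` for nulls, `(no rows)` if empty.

1 | 2013

Sort by hire_year asc, tiebreak id asc: (2013, id=1), (2013, id=2), (2017, id=6), (2020, id=3) …. Take first 1.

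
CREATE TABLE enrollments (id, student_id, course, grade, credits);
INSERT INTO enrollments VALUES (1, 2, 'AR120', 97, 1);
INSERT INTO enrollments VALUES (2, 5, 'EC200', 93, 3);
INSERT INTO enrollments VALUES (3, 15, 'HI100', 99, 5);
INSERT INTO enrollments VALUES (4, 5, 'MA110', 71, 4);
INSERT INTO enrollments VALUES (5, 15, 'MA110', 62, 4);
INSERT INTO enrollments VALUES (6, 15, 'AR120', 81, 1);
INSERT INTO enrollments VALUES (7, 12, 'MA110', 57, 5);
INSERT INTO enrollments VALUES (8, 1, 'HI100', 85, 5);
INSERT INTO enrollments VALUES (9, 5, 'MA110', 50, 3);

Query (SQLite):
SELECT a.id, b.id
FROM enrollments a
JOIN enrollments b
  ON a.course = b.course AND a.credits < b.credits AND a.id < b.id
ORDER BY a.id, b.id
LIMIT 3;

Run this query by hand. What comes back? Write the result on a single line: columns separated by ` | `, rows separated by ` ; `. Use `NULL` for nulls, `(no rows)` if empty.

Pairs (a,b) with same course, a.credits < b.credits, a.id < b.id.
course groups: AR120:{1,6} EC200:{2} HI100:{3,8} MA110:{4,5,7,9}
Ordered by (a.id, b.id); first 3.

4 | 7 ; 5 | 7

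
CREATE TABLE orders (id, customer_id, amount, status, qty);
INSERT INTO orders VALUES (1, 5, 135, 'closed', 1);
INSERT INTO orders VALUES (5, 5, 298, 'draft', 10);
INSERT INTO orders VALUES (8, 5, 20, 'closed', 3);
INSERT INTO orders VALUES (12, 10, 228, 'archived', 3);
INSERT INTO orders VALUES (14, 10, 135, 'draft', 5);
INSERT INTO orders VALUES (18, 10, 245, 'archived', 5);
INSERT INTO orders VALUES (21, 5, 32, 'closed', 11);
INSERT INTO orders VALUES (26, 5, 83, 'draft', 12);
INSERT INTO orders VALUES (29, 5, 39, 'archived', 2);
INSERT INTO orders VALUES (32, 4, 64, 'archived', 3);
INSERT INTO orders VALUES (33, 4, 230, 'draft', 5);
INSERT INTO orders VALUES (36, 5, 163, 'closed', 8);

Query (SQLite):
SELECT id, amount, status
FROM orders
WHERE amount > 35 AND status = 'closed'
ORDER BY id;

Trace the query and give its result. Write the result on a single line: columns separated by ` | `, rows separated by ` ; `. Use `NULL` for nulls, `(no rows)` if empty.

amount > 35: ids {1, 5, 12, 14, 18, 26, 29, 32, 33, 36}
status = 'closed': ids {1, 8, 21, 36}
Combine with AND.

1 | 135 | closed ; 36 | 163 | closed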